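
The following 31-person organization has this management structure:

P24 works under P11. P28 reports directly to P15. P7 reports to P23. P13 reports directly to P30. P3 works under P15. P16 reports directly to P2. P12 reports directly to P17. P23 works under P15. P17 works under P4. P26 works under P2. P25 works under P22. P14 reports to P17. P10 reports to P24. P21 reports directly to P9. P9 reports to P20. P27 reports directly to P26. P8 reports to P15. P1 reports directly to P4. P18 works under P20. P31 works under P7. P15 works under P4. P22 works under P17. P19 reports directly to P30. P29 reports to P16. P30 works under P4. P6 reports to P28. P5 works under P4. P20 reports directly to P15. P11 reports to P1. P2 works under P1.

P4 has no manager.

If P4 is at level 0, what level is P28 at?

Chain from P28 up to P4: P28 → P15 → P4. That is 2 steps up, so P28 is 2 levels below P4.

2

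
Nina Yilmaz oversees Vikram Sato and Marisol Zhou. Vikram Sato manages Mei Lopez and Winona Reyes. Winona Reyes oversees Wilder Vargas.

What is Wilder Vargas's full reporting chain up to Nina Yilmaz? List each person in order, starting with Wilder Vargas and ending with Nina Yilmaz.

Wilder Vargas reports to Winona Reyes. Winona Reyes reports to Vikram Sato. Vikram Sato reports to Nina Yilmaz. Nina Yilmaz is at the top.

Wilder Vargas -> Winona Reyes -> Vikram Sato -> Nina Yilmaz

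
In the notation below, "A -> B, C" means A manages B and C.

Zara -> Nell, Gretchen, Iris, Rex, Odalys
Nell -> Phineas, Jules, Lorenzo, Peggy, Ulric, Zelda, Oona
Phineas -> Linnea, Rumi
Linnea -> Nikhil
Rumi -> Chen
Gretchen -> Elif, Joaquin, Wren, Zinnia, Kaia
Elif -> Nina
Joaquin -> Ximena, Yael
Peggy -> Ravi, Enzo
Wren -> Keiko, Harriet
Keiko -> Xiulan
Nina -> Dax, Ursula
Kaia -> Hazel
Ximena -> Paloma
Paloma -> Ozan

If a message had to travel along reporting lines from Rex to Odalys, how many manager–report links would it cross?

2

Rex is 1 level below Zara, and Odalys is 1 level below Zara (their lowest common manager). The shortest path runs up from Rex to Zara and back down to Odalys: 1 + 1 = 2 links.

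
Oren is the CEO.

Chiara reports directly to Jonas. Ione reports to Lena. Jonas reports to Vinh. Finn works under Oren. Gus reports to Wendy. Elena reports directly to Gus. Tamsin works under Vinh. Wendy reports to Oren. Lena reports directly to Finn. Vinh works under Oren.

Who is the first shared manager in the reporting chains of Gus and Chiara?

Oren

Gus's chain of managers is Wendy, Oren. Chiara's chain of managers is Jonas, Vinh, Oren. The first manager that appears in both chains is Oren.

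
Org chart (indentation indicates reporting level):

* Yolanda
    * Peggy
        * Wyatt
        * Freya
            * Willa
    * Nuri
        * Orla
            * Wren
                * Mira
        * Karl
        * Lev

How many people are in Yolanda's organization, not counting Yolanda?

10

Yolanda directly manages Peggy, Nuri. Under Peggy: Freya, Willa, Wyatt (3). Under Nuri: Lev, Karl, Orla, Wren, Mira (5). So Yolanda's organization is 2 direct reports plus everyone under them: 4 + 6 = 10.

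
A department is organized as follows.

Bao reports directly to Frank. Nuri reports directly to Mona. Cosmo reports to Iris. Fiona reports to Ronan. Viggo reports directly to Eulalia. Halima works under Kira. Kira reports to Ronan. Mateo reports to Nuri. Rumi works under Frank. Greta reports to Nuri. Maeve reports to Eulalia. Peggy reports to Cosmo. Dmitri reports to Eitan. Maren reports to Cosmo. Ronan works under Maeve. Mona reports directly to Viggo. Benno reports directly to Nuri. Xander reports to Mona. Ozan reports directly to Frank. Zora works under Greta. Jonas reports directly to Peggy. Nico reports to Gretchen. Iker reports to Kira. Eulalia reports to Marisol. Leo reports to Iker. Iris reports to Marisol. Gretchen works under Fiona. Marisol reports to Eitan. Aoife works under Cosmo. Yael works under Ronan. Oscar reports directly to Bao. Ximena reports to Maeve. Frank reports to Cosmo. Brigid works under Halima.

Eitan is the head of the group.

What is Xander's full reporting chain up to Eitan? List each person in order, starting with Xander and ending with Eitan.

Xander reports to Mona. Mona reports to Viggo. Viggo reports to Eulalia. Eulalia reports to Marisol. Marisol reports to Eitan. Eitan is at the top.

Xander -> Mona -> Viggo -> Eulalia -> Marisol -> Eitan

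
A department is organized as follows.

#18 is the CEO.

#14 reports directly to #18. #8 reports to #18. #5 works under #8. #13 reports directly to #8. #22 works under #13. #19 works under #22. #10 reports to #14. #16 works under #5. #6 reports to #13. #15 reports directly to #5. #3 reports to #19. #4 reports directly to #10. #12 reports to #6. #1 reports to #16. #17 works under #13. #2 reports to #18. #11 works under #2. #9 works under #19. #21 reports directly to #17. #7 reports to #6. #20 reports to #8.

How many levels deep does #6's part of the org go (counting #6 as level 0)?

1

The longest chain under #6 runs #6 → #7, which is 1 level below #6.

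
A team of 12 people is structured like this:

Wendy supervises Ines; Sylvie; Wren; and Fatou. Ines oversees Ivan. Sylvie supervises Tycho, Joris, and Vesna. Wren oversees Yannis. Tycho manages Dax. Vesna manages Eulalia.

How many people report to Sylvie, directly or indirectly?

5

Sylvie directly manages Tycho, Vesna, Joris. Under Tycho: Dax (1). Under Vesna: Eulalia (1). Joris has no reports. So Sylvie's organization is 3 direct reports plus everyone under them: 2 + 2 + 1 = 5.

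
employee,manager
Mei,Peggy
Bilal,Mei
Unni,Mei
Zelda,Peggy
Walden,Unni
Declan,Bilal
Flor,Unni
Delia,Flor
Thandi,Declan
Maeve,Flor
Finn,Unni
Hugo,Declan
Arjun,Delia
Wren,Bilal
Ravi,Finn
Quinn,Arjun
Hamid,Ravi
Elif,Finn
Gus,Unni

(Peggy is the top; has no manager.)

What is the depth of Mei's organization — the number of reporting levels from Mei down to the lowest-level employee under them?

5

The longest chain under Mei runs Mei → Unni → Flor → Delia → Arjun → Quinn, which is 5 levels below Mei.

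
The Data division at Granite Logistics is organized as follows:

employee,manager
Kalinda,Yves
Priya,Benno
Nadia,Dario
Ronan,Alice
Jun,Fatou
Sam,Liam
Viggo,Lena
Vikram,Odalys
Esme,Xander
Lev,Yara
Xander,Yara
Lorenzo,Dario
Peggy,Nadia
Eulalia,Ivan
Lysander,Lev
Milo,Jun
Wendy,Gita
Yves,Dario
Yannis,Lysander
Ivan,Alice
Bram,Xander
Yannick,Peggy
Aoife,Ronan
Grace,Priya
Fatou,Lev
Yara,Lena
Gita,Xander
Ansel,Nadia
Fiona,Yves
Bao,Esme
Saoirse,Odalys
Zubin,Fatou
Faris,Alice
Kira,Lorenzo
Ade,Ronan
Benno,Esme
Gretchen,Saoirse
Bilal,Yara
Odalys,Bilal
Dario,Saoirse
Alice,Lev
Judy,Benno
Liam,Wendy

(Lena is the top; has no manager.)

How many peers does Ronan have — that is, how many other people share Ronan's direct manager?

Ronan reports to Alice. Alice's other direct reports are Ivan, Faris — 2 peers.

2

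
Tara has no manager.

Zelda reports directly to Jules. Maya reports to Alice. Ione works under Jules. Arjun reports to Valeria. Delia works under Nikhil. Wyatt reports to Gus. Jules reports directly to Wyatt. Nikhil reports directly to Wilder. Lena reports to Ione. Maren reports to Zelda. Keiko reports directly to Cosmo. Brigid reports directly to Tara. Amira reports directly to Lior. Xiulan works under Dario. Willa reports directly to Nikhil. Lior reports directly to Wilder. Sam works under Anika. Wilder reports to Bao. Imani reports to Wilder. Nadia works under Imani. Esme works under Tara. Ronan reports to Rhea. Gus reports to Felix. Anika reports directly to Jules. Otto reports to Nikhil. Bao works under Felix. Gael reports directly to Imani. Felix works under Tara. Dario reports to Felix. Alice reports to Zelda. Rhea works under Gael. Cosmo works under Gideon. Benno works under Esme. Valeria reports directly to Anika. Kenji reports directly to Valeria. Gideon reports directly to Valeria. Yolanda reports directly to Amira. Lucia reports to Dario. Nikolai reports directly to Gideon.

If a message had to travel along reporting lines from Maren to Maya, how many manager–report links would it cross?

Maren is 1 level below Zelda, and Maya is 2 levels below Zelda (their lowest common manager). The shortest path runs up from Maren to Zelda and back down to Maya: 1 + 2 = 3 links.

3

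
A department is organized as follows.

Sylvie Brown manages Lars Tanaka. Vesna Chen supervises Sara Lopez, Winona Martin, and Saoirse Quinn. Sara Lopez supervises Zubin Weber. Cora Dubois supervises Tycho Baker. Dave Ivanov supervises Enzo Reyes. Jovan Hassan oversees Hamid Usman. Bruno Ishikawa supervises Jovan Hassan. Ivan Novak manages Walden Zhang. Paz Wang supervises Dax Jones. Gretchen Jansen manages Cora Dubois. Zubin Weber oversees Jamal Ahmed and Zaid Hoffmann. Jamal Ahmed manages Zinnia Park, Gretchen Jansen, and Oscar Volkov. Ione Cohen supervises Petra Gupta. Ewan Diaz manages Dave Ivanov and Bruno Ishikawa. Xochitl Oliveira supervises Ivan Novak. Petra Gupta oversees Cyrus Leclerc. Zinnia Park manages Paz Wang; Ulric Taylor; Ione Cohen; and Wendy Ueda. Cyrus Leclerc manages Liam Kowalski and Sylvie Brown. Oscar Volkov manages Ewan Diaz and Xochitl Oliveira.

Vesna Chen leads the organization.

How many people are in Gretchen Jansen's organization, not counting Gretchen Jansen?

2

Gretchen Jansen directly manages Cora Dubois. Under Cora Dubois: Tycho Baker (1). That's 2 in total.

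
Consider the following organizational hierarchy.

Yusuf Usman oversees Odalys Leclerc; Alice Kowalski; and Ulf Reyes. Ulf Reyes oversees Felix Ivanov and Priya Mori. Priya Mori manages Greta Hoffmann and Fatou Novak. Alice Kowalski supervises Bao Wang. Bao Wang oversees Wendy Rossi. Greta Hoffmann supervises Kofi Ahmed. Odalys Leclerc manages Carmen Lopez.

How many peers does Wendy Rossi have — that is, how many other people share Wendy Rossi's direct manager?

Wendy Rossi reports to Bao Wang, and Bao Wang has no other direct reports. Wendy Rossi has 0 peers.

0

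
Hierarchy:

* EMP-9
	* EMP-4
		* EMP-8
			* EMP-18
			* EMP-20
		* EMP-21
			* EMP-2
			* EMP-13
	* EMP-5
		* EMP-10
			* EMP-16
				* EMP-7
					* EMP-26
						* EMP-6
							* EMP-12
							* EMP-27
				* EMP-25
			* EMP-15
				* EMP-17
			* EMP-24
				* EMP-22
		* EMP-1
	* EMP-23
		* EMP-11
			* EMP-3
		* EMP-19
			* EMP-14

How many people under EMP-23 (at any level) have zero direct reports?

The people in EMP-23's organization with no one reporting to them are EMP-14, EMP-3. That is 2.

2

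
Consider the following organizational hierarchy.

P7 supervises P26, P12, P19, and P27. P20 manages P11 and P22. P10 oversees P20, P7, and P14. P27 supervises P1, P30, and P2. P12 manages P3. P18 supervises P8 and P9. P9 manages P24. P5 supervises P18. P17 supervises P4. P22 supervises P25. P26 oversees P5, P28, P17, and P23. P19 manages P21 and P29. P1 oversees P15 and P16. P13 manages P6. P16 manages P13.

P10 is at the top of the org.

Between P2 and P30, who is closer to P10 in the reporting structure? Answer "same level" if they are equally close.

Both P2 and P30 are 3 levels below P10.

same level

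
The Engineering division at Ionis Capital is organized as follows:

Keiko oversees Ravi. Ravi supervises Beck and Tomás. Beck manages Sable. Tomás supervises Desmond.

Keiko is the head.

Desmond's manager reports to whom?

Ravi

Desmond reports to Tomás, and Tomás reports to Ravi. So Desmond's skip-level manager is Ravi.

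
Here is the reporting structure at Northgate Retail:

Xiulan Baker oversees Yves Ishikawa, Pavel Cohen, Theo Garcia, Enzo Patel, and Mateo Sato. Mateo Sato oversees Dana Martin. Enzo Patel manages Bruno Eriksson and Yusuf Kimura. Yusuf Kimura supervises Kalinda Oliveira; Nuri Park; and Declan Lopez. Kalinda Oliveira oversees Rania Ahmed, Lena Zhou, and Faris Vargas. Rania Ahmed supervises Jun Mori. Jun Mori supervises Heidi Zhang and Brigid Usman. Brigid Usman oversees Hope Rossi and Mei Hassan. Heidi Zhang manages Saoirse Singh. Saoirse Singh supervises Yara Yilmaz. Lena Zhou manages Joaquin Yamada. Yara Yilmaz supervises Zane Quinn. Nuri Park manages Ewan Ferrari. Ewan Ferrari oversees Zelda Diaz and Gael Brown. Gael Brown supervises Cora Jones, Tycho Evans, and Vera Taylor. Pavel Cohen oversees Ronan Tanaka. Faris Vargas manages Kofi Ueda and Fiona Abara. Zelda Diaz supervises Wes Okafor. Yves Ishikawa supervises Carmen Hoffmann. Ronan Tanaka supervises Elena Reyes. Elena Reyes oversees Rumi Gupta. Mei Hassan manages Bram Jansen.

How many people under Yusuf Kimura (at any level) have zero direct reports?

11

The people in Yusuf Kimura's organization with no one reporting to them are Declan Lopez, Wes Okafor, Vera Taylor, Cora Jones, Tycho Evans, Fiona Abara, Kofi Ueda, Joaquin Yamada, Zane Quinn, Bram Jansen, Hope Rossi. That is 11.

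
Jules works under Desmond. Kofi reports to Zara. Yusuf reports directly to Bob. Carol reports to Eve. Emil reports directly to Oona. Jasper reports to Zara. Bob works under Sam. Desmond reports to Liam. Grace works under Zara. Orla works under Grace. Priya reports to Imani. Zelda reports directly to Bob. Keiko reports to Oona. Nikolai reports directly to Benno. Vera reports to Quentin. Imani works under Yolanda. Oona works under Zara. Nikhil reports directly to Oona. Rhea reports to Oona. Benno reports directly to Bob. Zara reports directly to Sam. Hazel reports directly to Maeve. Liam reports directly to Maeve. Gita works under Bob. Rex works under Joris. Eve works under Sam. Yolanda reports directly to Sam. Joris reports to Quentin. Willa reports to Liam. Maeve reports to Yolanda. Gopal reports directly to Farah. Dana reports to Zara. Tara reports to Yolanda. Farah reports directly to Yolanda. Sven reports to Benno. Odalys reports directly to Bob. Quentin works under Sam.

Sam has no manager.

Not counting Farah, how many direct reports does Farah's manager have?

3

Farah reports to Yolanda. Yolanda's other direct reports are Imani, Maeve, Tara — 3 peers.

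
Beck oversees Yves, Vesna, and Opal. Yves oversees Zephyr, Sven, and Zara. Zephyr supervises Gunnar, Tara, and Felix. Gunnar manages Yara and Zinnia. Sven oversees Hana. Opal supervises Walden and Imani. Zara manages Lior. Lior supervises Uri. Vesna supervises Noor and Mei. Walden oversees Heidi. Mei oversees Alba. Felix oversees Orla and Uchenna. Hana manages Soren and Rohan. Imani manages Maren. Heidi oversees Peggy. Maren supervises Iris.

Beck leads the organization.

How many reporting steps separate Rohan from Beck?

Chain from Rohan up to Beck: Rohan → Hana → Sven → Yves → Beck. That is 4 steps up, so Rohan is 4 levels below Beck.

4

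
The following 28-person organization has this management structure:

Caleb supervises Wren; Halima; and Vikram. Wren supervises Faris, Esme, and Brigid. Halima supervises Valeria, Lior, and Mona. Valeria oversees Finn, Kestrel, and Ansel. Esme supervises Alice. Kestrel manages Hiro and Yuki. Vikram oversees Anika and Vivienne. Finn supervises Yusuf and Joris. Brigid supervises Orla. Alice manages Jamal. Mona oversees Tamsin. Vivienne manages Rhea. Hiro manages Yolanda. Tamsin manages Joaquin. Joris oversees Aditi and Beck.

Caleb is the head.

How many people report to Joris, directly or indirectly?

2

Joris directly manages Aditi, Beck. Aditi has no reports. Beck has no reports. So Joris's organization is 2 direct reports plus everyone under them: 1 + 1 = 2.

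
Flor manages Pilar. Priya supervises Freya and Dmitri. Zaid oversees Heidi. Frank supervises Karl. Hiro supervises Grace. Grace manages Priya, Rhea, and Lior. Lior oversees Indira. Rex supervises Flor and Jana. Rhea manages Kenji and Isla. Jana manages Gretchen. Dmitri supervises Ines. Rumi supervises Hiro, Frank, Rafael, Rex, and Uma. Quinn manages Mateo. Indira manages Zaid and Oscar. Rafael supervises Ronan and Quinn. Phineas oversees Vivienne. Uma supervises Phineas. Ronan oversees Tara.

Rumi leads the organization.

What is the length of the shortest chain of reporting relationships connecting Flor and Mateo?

Flor is 2 levels below Rumi, and Mateo is 3 levels below Rumi (their lowest common manager). The shortest path runs up from Flor to Rumi and back down to Mateo: 2 + 3 = 5 links.

5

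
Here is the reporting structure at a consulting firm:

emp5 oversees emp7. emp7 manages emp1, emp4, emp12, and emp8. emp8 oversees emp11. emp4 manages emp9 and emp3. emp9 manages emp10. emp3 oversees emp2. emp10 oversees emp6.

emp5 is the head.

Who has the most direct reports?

emp7

Direct-report counts: emp5 has 1; emp7 has 4; emp4 has 2; emp3 has 1; emp9 has 1; emp10 has 1; emp8 has 1. The largest is 4, held by emp7.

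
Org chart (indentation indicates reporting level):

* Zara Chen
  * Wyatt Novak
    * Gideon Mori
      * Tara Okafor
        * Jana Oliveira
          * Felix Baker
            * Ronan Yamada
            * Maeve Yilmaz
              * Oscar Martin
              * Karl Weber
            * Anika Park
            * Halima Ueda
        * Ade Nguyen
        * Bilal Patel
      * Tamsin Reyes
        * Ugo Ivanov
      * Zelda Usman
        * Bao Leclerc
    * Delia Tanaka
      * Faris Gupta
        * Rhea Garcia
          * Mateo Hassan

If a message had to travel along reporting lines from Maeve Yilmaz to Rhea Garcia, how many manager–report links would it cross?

Maeve Yilmaz is 5 levels below Wyatt Novak, and Rhea Garcia is 3 levels below Wyatt Novak (their lowest common manager). The shortest path runs up from Maeve Yilmaz to Wyatt Novak and back down to Rhea Garcia: 5 + 3 = 8 links.

8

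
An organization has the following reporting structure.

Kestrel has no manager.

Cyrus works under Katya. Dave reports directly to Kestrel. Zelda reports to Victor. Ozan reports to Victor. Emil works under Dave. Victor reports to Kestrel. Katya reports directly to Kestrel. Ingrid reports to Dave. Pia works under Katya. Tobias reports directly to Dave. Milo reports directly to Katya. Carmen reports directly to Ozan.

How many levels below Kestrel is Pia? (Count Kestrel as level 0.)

2

Chain from Pia up to Kestrel: Pia → Katya → Kestrel. That is 2 steps up, so Pia is 2 levels below Kestrel.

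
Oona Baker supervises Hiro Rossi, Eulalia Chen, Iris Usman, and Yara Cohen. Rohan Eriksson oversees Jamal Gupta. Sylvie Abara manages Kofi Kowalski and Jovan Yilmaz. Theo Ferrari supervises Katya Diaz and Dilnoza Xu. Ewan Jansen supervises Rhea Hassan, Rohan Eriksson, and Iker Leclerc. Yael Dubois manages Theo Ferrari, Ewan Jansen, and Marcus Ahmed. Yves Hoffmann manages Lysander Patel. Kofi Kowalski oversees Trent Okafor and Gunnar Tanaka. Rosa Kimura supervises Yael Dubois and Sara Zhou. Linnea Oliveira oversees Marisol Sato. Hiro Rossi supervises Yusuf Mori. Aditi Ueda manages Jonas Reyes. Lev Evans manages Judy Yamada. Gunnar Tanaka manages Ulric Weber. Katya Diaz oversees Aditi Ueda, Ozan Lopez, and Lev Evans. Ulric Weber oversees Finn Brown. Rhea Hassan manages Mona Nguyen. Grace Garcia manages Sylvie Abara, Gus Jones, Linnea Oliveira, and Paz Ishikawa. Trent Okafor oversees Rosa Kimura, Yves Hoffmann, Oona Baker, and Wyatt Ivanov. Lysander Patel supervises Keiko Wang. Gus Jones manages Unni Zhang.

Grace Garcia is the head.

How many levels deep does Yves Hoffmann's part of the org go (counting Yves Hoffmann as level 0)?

2

The longest chain under Yves Hoffmann runs Yves Hoffmann → Lysander Patel → Keiko Wang, which is 2 levels below Yves Hoffmann.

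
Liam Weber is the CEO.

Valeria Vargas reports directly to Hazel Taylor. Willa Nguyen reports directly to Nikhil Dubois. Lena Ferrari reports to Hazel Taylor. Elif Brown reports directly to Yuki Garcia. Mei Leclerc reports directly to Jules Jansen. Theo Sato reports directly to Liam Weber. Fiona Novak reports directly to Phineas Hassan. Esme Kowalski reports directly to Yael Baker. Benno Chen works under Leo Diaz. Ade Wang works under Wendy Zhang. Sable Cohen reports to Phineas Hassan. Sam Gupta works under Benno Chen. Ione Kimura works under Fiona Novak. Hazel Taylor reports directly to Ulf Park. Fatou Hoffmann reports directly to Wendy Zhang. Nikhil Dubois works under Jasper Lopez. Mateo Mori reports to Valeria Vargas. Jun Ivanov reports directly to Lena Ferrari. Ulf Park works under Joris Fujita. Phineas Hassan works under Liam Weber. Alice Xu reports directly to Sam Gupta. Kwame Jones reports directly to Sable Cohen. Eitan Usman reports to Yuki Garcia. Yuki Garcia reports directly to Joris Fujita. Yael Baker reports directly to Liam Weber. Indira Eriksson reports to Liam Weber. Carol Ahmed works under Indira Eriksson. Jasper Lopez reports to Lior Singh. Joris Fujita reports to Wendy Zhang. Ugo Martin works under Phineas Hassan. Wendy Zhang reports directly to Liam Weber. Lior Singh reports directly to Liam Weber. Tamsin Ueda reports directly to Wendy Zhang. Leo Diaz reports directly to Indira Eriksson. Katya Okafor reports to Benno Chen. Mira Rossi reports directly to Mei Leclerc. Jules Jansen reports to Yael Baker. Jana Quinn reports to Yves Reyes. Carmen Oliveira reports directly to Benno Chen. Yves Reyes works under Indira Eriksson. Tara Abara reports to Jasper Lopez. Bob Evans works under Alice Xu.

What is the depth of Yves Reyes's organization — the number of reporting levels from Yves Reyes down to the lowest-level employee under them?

1

The longest chain under Yves Reyes runs Yves Reyes → Jana Quinn, which is 1 level below Yves Reyes.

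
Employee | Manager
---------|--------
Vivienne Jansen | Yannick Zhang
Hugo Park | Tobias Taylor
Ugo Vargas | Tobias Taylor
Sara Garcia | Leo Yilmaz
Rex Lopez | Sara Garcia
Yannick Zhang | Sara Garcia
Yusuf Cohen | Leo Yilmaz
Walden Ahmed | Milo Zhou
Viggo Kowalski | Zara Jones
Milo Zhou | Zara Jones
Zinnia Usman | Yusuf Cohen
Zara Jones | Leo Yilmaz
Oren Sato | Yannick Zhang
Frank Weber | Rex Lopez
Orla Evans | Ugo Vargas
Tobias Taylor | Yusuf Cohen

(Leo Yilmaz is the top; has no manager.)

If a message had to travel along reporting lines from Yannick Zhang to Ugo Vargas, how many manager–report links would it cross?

5

Yannick Zhang is 2 levels below Leo Yilmaz, and Ugo Vargas is 3 levels below Leo Yilmaz (their lowest common manager). The shortest path runs up from Yannick Zhang to Leo Yilmaz and back down to Ugo Vargas: 2 + 3 = 5 links.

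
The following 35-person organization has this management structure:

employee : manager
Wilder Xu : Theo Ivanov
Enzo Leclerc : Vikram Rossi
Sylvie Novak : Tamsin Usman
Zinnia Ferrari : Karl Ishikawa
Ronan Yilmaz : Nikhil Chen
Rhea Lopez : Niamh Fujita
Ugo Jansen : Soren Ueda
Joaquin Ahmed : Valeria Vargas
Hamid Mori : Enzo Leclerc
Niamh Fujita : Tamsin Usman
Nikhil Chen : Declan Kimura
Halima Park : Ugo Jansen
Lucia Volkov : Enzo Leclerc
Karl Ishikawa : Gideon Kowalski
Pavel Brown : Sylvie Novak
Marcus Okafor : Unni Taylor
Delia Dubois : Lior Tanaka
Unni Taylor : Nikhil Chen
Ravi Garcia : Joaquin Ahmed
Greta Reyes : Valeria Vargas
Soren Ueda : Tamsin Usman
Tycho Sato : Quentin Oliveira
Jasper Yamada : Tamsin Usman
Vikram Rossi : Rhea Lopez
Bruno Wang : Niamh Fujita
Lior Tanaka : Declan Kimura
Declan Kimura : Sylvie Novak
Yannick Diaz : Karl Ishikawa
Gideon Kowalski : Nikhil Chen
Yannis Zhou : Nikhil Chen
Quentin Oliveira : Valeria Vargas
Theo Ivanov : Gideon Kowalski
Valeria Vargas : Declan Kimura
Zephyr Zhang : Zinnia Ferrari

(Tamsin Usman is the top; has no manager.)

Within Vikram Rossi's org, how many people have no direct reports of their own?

2

The people in Vikram Rossi's organization with no one reporting to them are Lucia Volkov, Hamid Mori. That is 2.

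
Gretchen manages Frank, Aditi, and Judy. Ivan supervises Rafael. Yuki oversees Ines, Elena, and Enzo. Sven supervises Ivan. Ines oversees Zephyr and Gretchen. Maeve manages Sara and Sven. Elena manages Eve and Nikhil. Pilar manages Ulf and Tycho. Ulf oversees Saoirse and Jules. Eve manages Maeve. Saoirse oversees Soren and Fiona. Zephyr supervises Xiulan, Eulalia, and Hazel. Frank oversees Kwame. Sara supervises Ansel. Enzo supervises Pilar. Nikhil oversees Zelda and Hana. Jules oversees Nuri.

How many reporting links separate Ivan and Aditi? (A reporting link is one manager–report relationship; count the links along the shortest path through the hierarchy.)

Ivan is 5 levels below Yuki, and Aditi is 3 levels below Yuki (their lowest common manager). The shortest path runs up from Ivan to Yuki and back down to Aditi: 5 + 3 = 8 links.

8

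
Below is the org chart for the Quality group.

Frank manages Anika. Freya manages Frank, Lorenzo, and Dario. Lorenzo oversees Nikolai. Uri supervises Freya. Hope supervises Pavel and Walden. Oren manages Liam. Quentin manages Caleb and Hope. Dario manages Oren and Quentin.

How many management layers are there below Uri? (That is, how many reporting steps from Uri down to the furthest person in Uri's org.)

5

The longest chain under Uri runs Uri → Freya → Dario → Quentin → Hope → Walden, which is 5 levels below Uri.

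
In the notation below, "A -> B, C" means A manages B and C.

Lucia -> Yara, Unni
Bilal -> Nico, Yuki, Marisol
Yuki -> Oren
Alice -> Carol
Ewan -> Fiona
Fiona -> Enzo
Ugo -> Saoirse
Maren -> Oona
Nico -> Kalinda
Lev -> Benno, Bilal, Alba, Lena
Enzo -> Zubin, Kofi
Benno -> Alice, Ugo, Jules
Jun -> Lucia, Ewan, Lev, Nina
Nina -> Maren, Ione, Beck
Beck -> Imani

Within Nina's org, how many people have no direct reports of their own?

The people in Nina's organization with no one reporting to them are Imani, Ione, Oona. That is 3.

3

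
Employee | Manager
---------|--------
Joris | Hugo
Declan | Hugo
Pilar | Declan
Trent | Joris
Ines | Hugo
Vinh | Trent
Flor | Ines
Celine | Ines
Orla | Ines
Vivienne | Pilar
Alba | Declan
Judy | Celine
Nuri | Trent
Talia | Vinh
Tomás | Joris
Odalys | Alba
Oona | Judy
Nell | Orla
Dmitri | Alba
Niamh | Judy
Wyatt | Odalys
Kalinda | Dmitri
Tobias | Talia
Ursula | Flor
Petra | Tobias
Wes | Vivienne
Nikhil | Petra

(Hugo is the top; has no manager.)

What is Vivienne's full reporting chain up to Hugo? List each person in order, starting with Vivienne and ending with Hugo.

Vivienne -> Pilar -> Declan -> Hugo

Vivienne reports to Pilar. Pilar reports to Declan. Declan reports to Hugo. Hugo is at the top.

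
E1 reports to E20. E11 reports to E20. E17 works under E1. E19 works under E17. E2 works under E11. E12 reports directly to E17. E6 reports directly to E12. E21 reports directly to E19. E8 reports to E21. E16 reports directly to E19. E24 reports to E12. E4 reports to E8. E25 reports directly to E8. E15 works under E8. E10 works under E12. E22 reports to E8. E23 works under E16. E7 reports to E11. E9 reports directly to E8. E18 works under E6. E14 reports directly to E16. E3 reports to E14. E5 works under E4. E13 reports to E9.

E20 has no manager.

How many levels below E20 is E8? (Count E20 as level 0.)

Chain from E8 up to E20: E8 → E21 → E19 → E17 → E1 → E20. That is 5 steps up, so E8 is 5 levels below E20.

5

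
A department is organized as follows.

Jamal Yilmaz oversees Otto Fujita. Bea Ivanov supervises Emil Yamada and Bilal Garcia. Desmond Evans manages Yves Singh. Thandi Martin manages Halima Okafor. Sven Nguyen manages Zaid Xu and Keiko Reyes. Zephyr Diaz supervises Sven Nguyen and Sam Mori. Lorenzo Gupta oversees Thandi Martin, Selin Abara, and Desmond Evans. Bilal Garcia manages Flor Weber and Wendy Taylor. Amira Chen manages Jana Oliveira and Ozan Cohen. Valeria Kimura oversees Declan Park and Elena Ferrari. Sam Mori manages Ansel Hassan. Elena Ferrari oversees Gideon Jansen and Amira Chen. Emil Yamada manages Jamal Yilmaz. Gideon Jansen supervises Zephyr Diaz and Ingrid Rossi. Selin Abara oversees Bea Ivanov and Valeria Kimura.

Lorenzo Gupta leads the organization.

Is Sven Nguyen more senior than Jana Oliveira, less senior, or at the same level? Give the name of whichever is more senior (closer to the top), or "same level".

Sven Nguyen is 6 levels below Lorenzo Gupta; Jana Oliveira is 5. Jana Oliveira is higher.

Jana Oliveira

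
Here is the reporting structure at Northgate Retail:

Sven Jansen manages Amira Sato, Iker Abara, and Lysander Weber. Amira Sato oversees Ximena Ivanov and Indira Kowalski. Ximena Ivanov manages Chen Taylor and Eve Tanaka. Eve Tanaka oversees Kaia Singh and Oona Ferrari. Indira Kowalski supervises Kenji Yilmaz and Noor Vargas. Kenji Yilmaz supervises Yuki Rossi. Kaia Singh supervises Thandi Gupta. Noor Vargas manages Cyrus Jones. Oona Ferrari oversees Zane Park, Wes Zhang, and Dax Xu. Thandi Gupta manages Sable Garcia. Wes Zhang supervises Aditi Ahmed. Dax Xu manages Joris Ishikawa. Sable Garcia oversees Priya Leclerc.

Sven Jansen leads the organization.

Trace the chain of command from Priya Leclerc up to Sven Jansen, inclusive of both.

Priya Leclerc -> Sable Garcia -> Thandi Gupta -> Kaia Singh -> Eve Tanaka -> Ximena Ivanov -> Amira Sato -> Sven Jansen

Priya Leclerc reports to Sable Garcia. Sable Garcia reports to Thandi Gupta. Thandi Gupta reports to Kaia Singh. Kaia Singh reports to Eve Tanaka. Eve Tanaka reports to Ximena Ivanov. Ximena Ivanov reports to Amira Sato. Amira Sato reports to Sven Jansen. Sven Jansen is at the top.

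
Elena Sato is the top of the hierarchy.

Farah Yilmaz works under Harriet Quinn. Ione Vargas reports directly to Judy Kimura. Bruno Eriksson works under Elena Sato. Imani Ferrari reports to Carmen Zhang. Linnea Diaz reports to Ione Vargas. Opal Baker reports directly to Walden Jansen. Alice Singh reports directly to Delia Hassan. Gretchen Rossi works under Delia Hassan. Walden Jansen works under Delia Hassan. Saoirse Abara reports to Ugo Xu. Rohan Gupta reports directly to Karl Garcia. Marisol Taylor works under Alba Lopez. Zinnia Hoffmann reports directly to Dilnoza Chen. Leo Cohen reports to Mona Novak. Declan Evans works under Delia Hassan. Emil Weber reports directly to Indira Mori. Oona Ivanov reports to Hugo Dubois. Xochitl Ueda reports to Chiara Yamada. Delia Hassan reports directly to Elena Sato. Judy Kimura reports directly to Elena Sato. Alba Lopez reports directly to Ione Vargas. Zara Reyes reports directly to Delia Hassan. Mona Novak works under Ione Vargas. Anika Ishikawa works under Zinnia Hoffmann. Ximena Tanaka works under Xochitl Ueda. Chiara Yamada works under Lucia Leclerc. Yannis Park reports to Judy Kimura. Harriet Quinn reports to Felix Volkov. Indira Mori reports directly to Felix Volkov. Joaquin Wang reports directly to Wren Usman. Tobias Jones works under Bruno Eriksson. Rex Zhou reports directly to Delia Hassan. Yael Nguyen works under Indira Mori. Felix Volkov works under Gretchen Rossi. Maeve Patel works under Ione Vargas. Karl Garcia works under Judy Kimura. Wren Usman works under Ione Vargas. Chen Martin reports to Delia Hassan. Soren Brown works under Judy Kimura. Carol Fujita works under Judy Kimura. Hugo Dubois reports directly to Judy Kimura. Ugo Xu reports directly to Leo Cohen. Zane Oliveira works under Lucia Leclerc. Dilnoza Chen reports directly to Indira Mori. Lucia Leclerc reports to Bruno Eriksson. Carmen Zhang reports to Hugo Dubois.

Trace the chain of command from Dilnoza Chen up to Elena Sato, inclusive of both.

Dilnoza Chen -> Indira Mori -> Felix Volkov -> Gretchen Rossi -> Delia Hassan -> Elena Sato

Dilnoza Chen reports to Indira Mori. Indira Mori reports to Felix Volkov. Felix Volkov reports to Gretchen Rossi. Gretchen Rossi reports to Delia Hassan. Delia Hassan reports to Elena Sato. Elena Sato is at the top.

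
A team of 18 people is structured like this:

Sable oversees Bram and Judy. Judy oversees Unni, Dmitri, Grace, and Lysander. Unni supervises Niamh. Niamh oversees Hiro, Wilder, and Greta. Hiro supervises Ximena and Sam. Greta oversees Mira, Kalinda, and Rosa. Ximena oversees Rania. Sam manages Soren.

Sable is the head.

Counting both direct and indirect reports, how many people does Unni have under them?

Unni directly manages Niamh. Under Niamh: Wilder, Greta, Rosa, Kalinda, Mira, Hiro, Sam, Soren, Ximena, Rania (10). That's 11 in total.

11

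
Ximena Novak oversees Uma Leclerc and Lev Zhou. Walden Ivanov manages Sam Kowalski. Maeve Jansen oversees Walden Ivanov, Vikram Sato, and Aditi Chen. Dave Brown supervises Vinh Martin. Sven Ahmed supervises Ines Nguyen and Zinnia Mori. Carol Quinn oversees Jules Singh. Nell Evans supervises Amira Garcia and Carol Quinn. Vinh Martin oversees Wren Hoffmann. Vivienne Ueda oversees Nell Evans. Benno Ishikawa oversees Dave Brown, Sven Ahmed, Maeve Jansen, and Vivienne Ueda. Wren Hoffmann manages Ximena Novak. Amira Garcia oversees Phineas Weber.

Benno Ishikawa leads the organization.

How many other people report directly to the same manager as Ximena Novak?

0

Ximena Novak reports to Wren Hoffmann, and Wren Hoffmann has no other direct reports. Ximena Novak has 0 peers.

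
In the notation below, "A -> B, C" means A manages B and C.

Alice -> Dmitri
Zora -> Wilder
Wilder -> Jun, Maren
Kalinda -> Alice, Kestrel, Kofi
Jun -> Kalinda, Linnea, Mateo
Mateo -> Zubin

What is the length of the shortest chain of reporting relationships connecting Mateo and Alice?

3

Mateo is 1 level below Jun, and Alice is 2 levels below Jun (their lowest common manager). The shortest path runs up from Mateo to Jun and back down to Alice: 1 + 2 = 3 links.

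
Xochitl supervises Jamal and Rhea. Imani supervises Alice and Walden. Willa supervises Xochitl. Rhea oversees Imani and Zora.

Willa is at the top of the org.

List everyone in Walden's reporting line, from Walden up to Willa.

Walden reports to Imani. Imani reports to Rhea. Rhea reports to Xochitl. Xochitl reports to Willa. Willa is at the top.

Walden -> Imani -> Rhea -> Xochitl -> Willa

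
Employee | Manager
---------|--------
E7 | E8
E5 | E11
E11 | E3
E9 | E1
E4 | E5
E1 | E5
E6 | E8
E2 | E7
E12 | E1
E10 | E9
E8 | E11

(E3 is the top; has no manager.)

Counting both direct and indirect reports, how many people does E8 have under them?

3

E8 directly manages E6, E7. E6 has no reports. Under E7: E2 (1). So E8's organization is 2 direct reports plus everyone under them: 1 + 2 = 3.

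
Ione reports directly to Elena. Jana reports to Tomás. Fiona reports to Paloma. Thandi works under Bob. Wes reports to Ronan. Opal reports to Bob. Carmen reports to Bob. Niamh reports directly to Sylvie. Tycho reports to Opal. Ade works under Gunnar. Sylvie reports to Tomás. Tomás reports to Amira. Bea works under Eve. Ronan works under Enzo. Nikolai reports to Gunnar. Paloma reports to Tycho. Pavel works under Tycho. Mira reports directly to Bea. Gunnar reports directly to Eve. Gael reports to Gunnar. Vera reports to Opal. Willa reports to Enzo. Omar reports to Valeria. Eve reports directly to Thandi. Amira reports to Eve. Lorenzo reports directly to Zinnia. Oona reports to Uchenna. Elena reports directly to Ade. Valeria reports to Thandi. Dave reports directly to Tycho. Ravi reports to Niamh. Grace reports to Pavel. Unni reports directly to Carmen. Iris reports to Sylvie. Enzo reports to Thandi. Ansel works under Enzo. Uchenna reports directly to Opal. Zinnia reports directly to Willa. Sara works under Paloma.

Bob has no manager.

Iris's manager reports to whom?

Iris reports to Sylvie, and Sylvie reports to Tomás. So Iris's skip-level manager is Tomás.

Tomás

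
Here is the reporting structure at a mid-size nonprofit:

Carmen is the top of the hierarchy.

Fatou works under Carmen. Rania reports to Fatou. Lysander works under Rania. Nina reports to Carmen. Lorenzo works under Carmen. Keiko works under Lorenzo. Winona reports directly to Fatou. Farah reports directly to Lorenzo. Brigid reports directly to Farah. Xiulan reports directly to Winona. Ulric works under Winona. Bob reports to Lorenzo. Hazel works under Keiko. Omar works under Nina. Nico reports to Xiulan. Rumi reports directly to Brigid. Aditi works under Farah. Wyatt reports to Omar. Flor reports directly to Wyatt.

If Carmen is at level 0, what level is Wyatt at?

Chain from Wyatt up to Carmen: Wyatt → Omar → Nina → Carmen. That is 3 steps up, so Wyatt is 3 levels below Carmen.

3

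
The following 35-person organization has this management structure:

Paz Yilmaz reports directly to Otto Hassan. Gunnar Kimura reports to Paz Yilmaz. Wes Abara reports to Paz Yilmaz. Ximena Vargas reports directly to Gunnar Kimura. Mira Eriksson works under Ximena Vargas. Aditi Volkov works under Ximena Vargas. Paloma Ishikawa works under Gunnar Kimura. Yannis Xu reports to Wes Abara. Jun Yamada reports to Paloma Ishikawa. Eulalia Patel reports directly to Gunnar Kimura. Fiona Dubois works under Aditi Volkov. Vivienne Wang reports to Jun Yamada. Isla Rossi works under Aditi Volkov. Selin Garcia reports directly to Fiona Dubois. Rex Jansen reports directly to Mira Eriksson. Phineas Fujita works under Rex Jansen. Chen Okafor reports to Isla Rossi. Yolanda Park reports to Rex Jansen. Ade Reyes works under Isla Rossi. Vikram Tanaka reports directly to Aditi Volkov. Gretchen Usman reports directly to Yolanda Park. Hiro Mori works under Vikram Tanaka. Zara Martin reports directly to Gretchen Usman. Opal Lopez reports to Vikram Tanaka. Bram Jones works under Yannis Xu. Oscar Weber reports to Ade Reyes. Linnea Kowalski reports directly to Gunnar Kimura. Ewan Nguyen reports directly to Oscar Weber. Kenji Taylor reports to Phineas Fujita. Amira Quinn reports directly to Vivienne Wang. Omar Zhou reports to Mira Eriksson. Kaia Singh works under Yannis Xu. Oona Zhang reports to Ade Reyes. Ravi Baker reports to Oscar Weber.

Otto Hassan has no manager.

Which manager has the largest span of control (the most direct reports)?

Gunnar Kimura

Direct-report counts: Otto Hassan has 1; Paz Yilmaz has 2; Wes Abara has 1; Yannis Xu has 2; Gunnar Kimura has 4; Paloma Ishikawa has 1; Jun Yamada has 1; Vivienne Wang has 1; Ximena Vargas has 2; Aditi Volkov has 3; Vikram Tanaka has 2; Isla Rossi has 2; Ade Reyes has 2; Oscar Weber has 2; Fiona Dubois has 1; Mira Eriksson has 2; Rex Jansen has 2; Yolanda Park has 1; Gretchen Usman has 1; Phineas Fujita has 1. The largest is 4, held by Gunnar Kimura.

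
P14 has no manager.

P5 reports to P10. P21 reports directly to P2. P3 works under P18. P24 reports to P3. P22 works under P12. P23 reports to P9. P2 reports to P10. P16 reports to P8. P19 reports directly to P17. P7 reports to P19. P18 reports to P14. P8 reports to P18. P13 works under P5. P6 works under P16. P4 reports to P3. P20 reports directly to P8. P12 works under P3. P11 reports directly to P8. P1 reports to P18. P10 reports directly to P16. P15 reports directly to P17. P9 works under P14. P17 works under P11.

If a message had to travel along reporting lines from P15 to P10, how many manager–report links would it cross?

P15 is 3 levels below P8, and P10 is 2 levels below P8 (their lowest common manager). The shortest path runs up from P15 to P8 and back down to P10: 3 + 2 = 5 links.

5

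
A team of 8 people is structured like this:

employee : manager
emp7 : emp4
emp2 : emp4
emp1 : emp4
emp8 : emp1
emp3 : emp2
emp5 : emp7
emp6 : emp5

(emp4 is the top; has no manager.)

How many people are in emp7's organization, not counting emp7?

2

emp7 directly manages emp5. Under emp5: emp6 (1). That's 2 in total.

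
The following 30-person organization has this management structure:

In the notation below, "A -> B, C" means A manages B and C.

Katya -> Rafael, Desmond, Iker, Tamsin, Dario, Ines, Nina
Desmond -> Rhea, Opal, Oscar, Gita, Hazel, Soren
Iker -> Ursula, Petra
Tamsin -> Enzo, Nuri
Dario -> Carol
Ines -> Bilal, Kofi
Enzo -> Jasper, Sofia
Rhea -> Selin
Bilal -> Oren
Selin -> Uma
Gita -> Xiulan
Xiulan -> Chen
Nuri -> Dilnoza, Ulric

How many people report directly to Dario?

1

Dario directly manages Carol. That is 1 direct report.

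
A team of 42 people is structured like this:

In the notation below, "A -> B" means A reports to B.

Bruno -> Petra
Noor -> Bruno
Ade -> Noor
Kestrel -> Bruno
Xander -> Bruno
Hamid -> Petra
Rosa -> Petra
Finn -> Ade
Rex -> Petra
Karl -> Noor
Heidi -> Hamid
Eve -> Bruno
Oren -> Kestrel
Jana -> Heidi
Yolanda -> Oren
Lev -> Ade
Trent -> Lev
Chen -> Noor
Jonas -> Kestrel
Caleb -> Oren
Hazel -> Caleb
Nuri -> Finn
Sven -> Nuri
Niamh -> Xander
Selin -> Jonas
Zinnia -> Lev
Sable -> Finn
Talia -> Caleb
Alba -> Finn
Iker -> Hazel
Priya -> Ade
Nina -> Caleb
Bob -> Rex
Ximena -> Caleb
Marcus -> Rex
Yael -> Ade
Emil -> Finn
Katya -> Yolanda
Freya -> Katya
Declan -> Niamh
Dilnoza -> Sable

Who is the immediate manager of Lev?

Lev reports directly to Ade.

Ade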